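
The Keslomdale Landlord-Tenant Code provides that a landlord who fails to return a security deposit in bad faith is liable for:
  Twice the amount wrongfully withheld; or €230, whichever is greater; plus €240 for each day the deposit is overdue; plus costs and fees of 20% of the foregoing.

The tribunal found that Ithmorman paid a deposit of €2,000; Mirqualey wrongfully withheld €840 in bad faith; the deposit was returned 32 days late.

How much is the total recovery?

Doubled: 2 × €840 = €1,680
Minimum €230: €1,680 meets the minimum, no increase.
Late-return penalty: 32 × €240 = €7,680
Damages plus late penalty: €1,680 + €7,680 = €9,360
Costs and fees: 20% of €9,360 = €1,872
Total recovery: €9,360 + €1,872 = €11,232

€11,232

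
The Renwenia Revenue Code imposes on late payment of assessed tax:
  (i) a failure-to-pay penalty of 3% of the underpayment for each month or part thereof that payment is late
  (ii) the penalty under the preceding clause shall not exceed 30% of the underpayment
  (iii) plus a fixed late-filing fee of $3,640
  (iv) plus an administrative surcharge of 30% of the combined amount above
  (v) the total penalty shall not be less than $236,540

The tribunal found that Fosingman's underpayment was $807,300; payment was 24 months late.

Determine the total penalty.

$319,579

Accrued rate: 3% × 24 = 72%, capped at 30% → 30%
Failure-to-pay penalty: 30% of $807,300 = $242,190
Penalty before surcharge: $242,190 + $3,640 = $245,830
Administrative surcharge: 30% of $245,830 = $73,749
Total penalty: $245,830 + $73,749 = $319,579
Minimum $236,540: $319,579 meets the minimum, no increase.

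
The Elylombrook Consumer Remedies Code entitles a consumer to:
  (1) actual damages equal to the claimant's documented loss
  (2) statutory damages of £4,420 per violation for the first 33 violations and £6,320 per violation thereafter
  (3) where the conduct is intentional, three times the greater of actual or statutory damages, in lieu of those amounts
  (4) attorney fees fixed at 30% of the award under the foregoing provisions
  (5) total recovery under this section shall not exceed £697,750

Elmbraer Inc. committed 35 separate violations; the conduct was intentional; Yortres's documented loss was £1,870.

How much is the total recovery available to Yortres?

£618,150

First 33 violations: 33 × £4,420 = £145,860
Remaining violations: (35 − 33) × £6,320 = £12,640
Statutory damages: £145,860 + £12,640 = £158,500
Greater of actual damages (£1,870) or statutory damages (£158,500): £158,500
Trebled: 3 × £158,500 = £475,500
Attorney fees: 30% of £475,500 = £142,650
Total before cap: £475,500 + £142,650 = £618,150
Cap at £697,750: £618,150 is within the cap, no reduction.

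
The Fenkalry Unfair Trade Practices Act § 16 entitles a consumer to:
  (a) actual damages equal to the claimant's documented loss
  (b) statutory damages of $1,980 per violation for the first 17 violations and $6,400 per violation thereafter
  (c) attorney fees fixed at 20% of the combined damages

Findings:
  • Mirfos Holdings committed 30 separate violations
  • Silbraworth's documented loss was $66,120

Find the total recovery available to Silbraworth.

First 17 violations: 17 × $1,980 = $33,660
Remaining violations: (30 − 17) × $6,400 = $83,200
Statutory damages: $33,660 + $83,200 = $116,860
Combined damages: $66,120 + $116,860 = $182,980
Attorney fees: 20% of $182,980 = $36,596
Total recovery: $182,980 + $36,596 = $219,576

$219,576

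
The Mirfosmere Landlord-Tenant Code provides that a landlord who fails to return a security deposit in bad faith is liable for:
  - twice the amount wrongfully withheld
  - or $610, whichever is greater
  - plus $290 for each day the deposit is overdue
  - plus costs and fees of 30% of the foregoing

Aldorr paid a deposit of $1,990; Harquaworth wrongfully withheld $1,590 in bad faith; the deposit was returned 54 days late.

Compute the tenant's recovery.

$24,492

Doubled: 2 × $1,590 = $3,180
Minimum $610: $3,180 meets the minimum, no increase.
Late-return penalty: 54 × $290 = $15,660
Damages plus late penalty: $3,180 + $15,660 = $18,840
Costs and fees: 30% of $18,840 = $5,652
Total recovery: $18,840 + $5,652 = $24,492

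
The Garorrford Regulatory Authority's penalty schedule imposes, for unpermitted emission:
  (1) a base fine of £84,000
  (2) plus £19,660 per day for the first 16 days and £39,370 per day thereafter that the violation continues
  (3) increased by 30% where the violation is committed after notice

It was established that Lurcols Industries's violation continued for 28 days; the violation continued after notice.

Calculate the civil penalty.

First 16 days: 16 × £19,660 = £314,560
Remaining days: (28 − 16) × £39,370 = £472,440
Per-day component: £314,560 + £472,440 = £787,000
Base plus per-day: £84,000 + £787,000 = £871,000
Enhancement: 30% of £871,000 = £261,300
Enhanced fine: £871,000 + £261,300 = £1,132,300

£1,132,300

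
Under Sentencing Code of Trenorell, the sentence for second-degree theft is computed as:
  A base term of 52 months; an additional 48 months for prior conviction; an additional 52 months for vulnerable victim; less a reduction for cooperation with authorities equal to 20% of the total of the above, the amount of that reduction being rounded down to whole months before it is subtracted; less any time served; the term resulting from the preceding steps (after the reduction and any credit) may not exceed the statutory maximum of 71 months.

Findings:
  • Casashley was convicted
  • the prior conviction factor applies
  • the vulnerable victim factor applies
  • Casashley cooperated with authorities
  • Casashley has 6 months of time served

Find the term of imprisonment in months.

Prior conviction enhancement: +48 months
Vulnerable victim enhancement: +52 months
Adjusted term: 52 months + 48 months + 52 months = 152 months
Cooperation with authorities reduction: 20% of 152 months = 30 months (rounded down)
After reduction: 152 − 30 = 122 months
Less time served: 122 months − 6 months = 116 months
Cap at 71 months: 116 months exceeds the cap → 71 months

71 months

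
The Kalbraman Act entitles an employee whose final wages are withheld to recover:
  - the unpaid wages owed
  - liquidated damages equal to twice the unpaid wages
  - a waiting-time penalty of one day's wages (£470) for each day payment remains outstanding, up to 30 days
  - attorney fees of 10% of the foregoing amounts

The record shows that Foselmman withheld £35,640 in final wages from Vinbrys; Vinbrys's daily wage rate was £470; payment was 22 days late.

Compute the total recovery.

Doubled: 2 × £35,640 = £71,280
Penalty days: min(22, 30) = 22
Waiting-time penalty: 22 × £470 = £10,340
Subtotal: £35,640 + £71,280 + £10,340 = £117,260
Attorney fees: 10% of £117,260 = £11,726
Total award: £117,260 + £11,726 = £128,986

£128,986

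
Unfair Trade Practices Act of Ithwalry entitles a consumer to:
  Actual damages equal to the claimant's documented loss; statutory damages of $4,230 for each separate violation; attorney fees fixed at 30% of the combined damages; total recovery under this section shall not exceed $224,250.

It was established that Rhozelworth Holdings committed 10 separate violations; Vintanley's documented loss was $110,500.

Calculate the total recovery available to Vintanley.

$198,640

Statutory damages: 10 × $4,230 = $42,300
Combined damages: $110,500 + $42,300 = $152,800
Attorney fees: 30% of $152,800 = $45,840
Total before cap: $152,800 + $45,840 = $198,640
Cap at $224,250: $198,640 is within the cap, no reduction.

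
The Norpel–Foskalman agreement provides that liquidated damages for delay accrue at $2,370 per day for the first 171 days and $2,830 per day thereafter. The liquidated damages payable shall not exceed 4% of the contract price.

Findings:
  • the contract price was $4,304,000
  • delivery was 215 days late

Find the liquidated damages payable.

Liquidated damages: $172,160

First 171 days: 171 × $2,370 = $405,270
Remaining days: (215 − 171) × $2,830 = $124,520
Accrued per-day damages: $405,270 + $124,520 = $529,790
Cap: 4% of $4,304,000 = $172,160
Cap at $172,160: $529,790 exceeds the cap → $172,160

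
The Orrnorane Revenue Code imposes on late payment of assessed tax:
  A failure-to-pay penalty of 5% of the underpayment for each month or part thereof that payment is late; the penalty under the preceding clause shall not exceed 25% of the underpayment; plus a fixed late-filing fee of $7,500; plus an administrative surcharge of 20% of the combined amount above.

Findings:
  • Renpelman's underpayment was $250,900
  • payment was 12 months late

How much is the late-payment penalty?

Accrued rate: 5% × 12 = 60%, capped at 25% → 25%
Failure-to-pay penalty: 25% of $250,900 = $62,725
Penalty before surcharge: $62,725 + $7,500 = $70,225
Administrative surcharge: 20% of $70,225 = $14,045
Total penalty: $70,225 + $14,045 = $84,270

$84,270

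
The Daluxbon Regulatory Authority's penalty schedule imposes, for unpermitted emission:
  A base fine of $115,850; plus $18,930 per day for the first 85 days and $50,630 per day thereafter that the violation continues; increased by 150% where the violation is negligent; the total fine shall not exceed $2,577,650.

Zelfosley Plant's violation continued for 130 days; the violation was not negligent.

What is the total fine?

$2,577,650

First 85 days: 85 × $18,930 = $1,609,050
Remaining days: (130 − 85) × $50,630 = $2,278,350
Per-day component: $1,609,050 + $2,278,350 = $3,887,400
Base plus per-day: $115,850 + $3,887,400 = $4,003,250
The violation was not negligent: no 150% increase.
Cap at $2,577,650: $4,003,250 exceeds the cap → $2,577,650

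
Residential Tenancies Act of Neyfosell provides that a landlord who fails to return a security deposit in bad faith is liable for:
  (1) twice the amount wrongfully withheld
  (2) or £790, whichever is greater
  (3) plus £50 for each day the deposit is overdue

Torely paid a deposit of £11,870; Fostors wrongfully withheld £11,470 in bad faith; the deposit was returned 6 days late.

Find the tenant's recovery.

Doubled: 2 × £11,470 = £22,940
Minimum £790: £22,940 meets the minimum, no increase.
Late-return penalty: 6 × £50 = £300
Damages plus late penalty: £22,940 + £300 = £23,240

£23,240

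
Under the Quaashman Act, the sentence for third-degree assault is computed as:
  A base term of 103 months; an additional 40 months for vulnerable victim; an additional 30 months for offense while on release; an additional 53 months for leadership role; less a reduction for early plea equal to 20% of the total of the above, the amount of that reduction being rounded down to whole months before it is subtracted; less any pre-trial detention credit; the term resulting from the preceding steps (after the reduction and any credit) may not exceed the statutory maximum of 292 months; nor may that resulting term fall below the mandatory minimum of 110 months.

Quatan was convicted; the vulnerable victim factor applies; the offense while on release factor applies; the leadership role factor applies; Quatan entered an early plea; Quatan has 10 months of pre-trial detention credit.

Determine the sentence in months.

Vulnerable victim enhancement: +40 months
Offense while on release enhancement: +30 months
Leadership role enhancement: +53 months
Adjusted term: 103 months + 40 months + 30 months + 53 months = 226 months
Early plea reduction: 20% of 226 months = 45 months (rounded down)
After reduction: 226 − 45 = 181 months
Less pre-trial detention credit: 181 months − 10 months = 171 months
Cap at 292 months: 171 months is within the cap, no reduction.
Minimum 110 months: 171 months meets the minimum, no increase.

171 months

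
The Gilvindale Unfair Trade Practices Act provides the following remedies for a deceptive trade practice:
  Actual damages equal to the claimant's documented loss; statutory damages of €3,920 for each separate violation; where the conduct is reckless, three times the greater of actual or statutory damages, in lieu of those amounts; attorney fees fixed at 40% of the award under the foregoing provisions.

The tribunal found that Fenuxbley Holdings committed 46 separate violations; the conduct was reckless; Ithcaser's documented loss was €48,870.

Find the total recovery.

Statutory damages: 46 × €3,920 = €180,320
Greater of actual damages (€48,870) or statutory damages (€180,320): €180,320
Trebled: 3 × €180,320 = €540,960
Attorney fees: 40% of €540,960 = €216,384
Total recovery: €540,960 + €216,384 = €757,344

€757,344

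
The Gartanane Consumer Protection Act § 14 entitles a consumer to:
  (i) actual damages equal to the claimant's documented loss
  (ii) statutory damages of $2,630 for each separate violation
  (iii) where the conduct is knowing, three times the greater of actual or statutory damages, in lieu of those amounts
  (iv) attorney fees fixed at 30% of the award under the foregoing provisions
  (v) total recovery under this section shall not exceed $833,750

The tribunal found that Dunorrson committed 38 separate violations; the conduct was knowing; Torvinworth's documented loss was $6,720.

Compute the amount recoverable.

$389,766

Statutory damages: 38 × $2,630 = $99,940
Greater of actual damages ($6,720) or statutory damages ($99,940): $99,940
Trebled: 3 × $99,940 = $299,820
Attorney fees: 30% of $299,820 = $89,946
Total before cap: $299,820 + $89,946 = $389,766
Cap at $833,750: $389,766 is within the cap, no reduction.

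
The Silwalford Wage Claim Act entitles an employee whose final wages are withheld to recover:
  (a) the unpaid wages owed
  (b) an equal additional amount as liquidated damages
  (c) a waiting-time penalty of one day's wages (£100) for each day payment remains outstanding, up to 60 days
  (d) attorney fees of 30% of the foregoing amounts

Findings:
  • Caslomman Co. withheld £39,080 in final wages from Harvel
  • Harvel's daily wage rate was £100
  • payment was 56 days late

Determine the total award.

Liquidated damages (equal amount): £39,080
Penalty days: min(56, 60) = 56
Waiting-time penalty: 56 × £100 = £5,600
Subtotal: £39,080 + £39,080 + £5,600 = £83,760
Attorney fees: 30% of £83,760 = £25,128
Total award: £83,760 + £25,128 = £108,888

£108,888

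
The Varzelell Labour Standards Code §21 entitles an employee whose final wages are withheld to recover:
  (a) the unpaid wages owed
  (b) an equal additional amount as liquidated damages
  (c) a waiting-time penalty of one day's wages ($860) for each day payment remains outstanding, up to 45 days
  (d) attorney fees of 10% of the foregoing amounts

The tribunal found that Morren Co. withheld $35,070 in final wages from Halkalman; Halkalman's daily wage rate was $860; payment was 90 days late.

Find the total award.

$119,724

Liquidated damages (equal amount): $35,070
Penalty days: min(90, 45) = 45
Waiting-time penalty: 45 × $860 = $38,700
Subtotal: $35,070 + $35,070 + $38,700 = $108,840
Attorney fees: 10% of $108,840 = $10,884
Total award: $108,840 + $10,884 = $119,724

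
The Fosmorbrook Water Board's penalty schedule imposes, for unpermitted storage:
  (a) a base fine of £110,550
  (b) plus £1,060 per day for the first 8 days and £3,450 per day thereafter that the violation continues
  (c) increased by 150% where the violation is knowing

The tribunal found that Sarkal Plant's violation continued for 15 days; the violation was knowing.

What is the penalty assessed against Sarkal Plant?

First 8 days: 8 × £1,060 = £8,480
Remaining days: (15 − 8) × £3,450 = £24,150
Per-day component: £8,480 + £24,150 = £32,630
Base plus per-day: £110,550 + £32,630 = £143,180
Enhancement: 150% of £143,180 = £214,770
Enhanced fine: £143,180 + £214,770 = £357,950

£357,950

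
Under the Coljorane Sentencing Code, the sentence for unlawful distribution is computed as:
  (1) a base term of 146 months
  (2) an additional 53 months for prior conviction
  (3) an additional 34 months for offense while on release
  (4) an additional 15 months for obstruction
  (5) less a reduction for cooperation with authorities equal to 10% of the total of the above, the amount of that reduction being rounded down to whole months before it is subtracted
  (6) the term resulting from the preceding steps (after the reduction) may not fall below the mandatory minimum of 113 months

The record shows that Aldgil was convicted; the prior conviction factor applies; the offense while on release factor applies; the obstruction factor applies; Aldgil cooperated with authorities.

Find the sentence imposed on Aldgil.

Prior conviction enhancement: +53 months
Offense while on release enhancement: +34 months
Obstruction enhancement: +15 months
Adjusted term: 146 months + 53 months + 34 months + 15 months = 248 months
Cooperation with authorities reduction: 10% of 248 months = 24 months (rounded down)
After reduction: 248 − 24 = 224 months
Minimum 113 months: 224 months meets the minimum, no increase.

Sentence: 224 months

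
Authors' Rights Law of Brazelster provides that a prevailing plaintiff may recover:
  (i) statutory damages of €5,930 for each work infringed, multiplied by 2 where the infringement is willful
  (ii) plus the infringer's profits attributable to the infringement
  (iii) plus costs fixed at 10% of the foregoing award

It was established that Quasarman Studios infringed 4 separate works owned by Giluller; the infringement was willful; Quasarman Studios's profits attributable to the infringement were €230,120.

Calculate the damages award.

€305,316

Statutory damages: 4 × €5,930 = €23,720
Doubled: 2 × €23,720 = €47,440
Combined award: €47,440 + €230,120 = €277,560
Costs: 10% of €277,560 = €27,756
Award plus costs: €277,560 + €27,756 = €305,316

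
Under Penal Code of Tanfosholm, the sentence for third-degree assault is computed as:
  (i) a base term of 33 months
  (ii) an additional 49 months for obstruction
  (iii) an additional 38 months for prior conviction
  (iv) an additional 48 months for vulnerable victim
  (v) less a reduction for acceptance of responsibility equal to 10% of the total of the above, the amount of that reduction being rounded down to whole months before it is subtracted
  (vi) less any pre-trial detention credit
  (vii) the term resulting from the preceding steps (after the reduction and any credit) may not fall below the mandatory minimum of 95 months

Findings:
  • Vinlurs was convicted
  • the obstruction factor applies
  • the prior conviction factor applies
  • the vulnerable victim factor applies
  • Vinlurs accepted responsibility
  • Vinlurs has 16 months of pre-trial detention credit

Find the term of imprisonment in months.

136 months

Obstruction enhancement: +49 months
Prior conviction enhancement: +38 months
Vulnerable victim enhancement: +48 months
Adjusted term: 33 months + 49 months + 38 months + 48 months = 168 months
Acceptance of responsibility reduction: 10% of 168 months = 16 months (rounded down)
After reduction: 168 − 16 = 152 months
Less pre-trial detention credit: 152 months − 16 months = 136 months
Minimum 95 months: 136 months meets the minimum, no increase.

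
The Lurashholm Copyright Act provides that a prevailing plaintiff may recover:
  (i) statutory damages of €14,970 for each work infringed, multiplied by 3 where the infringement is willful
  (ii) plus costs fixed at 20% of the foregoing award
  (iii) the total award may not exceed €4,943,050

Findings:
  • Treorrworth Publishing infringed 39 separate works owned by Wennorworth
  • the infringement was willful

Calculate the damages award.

€2,101,788

Statutory damages: 39 × €14,970 = €583,830
Trebled: 3 × €583,830 = €1,751,490
Costs: 20% of €1,751,490 = €350,298
Award plus costs: €1,751,490 + €350,298 = €2,101,788
Cap at €4,943,050: €2,101,788 is within the cap, no reduction.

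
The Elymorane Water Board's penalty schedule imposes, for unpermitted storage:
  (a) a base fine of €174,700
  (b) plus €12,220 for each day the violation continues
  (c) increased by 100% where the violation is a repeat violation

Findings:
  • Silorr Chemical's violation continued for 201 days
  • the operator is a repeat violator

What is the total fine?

€5,261,840

Per-day component: 201 × €12,220 = €2,456,220
Base plus per-day: €174,700 + €2,456,220 = €2,630,920
Enhancement: 100% of €2,630,920 = €2,630,920
Enhanced fine: €2,630,920 + €2,630,920 = €5,261,840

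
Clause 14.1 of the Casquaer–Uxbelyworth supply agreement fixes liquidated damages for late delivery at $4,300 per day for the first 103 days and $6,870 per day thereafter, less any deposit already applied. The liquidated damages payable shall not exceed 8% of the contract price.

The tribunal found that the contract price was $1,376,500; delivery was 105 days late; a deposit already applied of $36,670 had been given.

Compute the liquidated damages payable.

$110,120

First 103 days: 103 × $4,300 = $442,900
Remaining days: (105 − 103) × $6,870 = $13,740
Accrued per-day damages: $442,900 + $13,740 = $456,640
Less deposit already applied: $456,640 − $36,670 = $419,970
Cap: 8% of $1,376,500 = $110,120
Cap at $110,120: $419,970 exceeds the cap → $110,120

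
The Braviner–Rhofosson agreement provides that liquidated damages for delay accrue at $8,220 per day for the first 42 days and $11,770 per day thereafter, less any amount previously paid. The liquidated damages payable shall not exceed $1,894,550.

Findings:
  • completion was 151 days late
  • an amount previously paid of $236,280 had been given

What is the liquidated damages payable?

First 42 days: 42 × $8,220 = $345,240
Remaining days: (151 − 42) × $11,770 = $1,282,930
Accrued per-day damages: $345,240 + $1,282,930 = $1,628,170
Less amount previously paid: $1,628,170 − $236,280 = $1,391,890
Cap at $1,894,550: $1,391,890 is within the cap, no reduction.

$1,391,890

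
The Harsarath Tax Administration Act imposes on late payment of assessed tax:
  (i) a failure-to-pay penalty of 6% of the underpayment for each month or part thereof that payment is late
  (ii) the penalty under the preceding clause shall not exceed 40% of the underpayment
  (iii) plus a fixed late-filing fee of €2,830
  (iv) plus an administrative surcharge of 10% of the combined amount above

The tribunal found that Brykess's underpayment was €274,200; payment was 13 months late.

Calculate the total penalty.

Penalty: €123,761

Accrued rate: 6% × 13 = 78%, capped at 40% → 40%
Failure-to-pay penalty: 40% of €274,200 = €109,680
Penalty before surcharge: €109,680 + €2,830 = €112,510
Administrative surcharge: 10% of €112,510 = €11,251
Total penalty: €112,510 + €11,251 = €123,761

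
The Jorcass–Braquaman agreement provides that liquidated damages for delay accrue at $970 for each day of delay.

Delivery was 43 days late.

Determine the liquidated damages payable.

Liquidated damages: $41,710

Per-day damages: 43 × $970 = $41,710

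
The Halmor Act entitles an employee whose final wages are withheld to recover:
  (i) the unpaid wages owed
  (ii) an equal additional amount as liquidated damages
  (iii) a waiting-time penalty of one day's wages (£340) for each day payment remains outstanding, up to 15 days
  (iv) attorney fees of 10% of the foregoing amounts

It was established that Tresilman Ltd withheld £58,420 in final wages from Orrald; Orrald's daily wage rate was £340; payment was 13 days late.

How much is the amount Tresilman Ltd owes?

£133,386

Liquidated damages (equal amount): £58,420
Penalty days: min(13, 15) = 13
Waiting-time penalty: 13 × £340 = £4,420
Subtotal: £58,420 + £58,420 + £4,420 = £121,260
Attorney fees: 10% of £121,260 = £12,126
Total award: £121,260 + £12,126 = £133,386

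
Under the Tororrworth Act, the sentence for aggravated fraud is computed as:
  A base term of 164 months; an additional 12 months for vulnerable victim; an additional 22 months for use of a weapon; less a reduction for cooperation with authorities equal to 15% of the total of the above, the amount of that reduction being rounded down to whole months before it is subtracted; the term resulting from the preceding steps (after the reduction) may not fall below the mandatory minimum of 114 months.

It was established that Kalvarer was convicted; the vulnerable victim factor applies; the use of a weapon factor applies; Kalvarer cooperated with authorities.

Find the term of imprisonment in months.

Vulnerable victim enhancement: +12 months
Use of a weapon enhancement: +22 months
Adjusted term: 164 months + 12 months + 22 months = 198 months
Cooperation with authorities reduction: 15% of 198 months = 29 months (rounded down)
After reduction: 198 − 29 = 169 months
Minimum 114 months: 169 months meets the minimum, no increase.

Sentence: 169 months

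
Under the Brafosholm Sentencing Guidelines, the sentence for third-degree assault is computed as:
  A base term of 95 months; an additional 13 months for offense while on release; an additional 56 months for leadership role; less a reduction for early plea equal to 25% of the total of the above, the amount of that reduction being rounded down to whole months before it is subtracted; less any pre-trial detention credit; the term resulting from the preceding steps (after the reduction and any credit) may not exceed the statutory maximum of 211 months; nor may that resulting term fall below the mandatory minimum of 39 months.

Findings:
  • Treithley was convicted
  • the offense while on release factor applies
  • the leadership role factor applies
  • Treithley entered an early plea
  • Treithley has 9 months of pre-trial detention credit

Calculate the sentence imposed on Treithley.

Sentence: 114 months

Offense while on release enhancement: +13 months
Leadership role enhancement: +56 months
Adjusted term: 95 months + 13 months + 56 months = 164 months
Early plea reduction: 25% of 164 months = 41 months (rounded down)
After reduction: 164 − 41 = 123 months
Less pre-trial detention credit: 123 months − 9 months = 114 months
Cap at 211 months: 114 months is within the cap, no reduction.
Minimum 39 months: 114 months meets the minimum, no increase.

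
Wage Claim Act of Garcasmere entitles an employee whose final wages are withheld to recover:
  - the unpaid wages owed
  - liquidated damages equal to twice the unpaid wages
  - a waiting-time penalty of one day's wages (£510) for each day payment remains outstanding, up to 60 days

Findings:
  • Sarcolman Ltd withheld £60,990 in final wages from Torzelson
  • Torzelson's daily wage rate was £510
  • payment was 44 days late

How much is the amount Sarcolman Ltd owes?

£205,410

Doubled: 2 × £60,990 = £121,980
Penalty days: min(44, 60) = 44
Waiting-time penalty: 44 × £510 = £22,440
Total award: £60,990 + £121,980 + £22,440 = £205,410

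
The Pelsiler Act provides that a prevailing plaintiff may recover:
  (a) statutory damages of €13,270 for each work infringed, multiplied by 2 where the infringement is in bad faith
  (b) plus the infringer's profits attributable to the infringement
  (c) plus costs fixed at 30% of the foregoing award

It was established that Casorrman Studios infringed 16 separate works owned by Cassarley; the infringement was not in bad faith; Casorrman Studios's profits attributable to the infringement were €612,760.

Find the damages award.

€1,072,604

Statutory damages: 16 × €13,270 = €212,320
Infringement not in bad faith: no ×2 enhancement.
Combined award: €212,320 + €612,760 = €825,080
Costs: 30% of €825,080 = €247,524
Award plus costs: €825,080 + €247,524 = €1,072,604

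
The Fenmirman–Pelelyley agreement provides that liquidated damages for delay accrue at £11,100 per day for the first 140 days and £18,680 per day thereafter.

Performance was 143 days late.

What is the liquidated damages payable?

£1,610,040

First 140 days: 140 × £11,100 = £1,554,000
Remaining days: (143 − 140) × £18,680 = £56,040
Accrued per-day damages: £1,554,000 + £56,040 = £1,610,040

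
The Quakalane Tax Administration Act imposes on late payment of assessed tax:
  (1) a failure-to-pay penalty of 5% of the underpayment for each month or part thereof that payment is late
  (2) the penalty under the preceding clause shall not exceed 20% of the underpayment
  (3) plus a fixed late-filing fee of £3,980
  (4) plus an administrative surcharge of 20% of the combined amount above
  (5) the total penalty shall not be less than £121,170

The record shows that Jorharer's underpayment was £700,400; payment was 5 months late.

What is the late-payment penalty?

Penalty: £172,872

Accrued rate: 5% × 5 = 25%, capped at 20% → 20%
Failure-to-pay penalty: 20% of £700,400 = £140,080
Penalty before surcharge: £140,080 + £3,980 = £144,060
Administrative surcharge: 20% of £144,060 = £28,812
Total penalty: £144,060 + £28,812 = £172,872
Minimum £121,170: £172,872 meets the minimum, no increase.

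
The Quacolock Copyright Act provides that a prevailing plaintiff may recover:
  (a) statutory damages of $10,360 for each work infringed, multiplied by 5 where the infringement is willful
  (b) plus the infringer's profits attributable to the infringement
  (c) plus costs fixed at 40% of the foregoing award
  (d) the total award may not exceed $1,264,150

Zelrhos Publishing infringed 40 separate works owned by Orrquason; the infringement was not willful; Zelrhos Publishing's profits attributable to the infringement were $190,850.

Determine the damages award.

Statutory damages: 40 × $10,360 = $414,400
Infringement not willful: no ×5 enhancement.
Combined award: $414,400 + $190,850 = $605,250
Costs: 40% of $605,250 = $242,100
Award plus costs: $605,250 + $242,100 = $847,350
Cap at $1,264,150: $847,350 is within the cap, no reduction.

Award: $847,350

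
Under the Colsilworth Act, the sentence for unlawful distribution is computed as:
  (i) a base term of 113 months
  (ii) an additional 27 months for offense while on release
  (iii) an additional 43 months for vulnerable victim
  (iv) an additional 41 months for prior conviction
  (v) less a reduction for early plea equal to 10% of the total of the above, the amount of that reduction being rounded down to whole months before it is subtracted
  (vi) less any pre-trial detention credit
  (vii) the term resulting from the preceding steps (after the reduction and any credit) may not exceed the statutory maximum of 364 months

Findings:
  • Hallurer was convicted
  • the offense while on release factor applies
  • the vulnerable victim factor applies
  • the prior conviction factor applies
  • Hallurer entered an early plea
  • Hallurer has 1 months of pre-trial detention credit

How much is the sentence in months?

201 months

Offense while on release enhancement: +27 months
Vulnerable victim enhancement: +43 months
Prior conviction enhancement: +41 months
Adjusted term: 113 months + 27 months + 43 months + 41 months = 224 months
Early plea reduction: 10% of 224 months = 22 months (rounded down)
After reduction: 224 − 22 = 202 months
Less pre-trial detention credit: 202 months − 1 months = 201 months
Cap at 364 months: 201 months is within the cap, no reduction.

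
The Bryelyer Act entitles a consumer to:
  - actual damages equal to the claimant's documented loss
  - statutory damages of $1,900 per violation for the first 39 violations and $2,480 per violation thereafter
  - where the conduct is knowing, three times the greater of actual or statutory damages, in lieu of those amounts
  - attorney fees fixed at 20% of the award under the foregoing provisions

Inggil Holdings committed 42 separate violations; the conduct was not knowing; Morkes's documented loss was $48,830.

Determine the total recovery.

Total recovery: $156,444

First 39 violations: 39 × $1,900 = $74,100
Remaining violations: (42 − 39) × $2,480 = $7,440
Statutory damages: $74,100 + $7,440 = $81,540
Conduct not knowing: the in-lieu enhancement does not apply.
Actual plus statutory damages: $48,830 + $81,540 = $130,370
Attorney fees: 20% of $130,370 = $26,074
Total recovery: $130,370 + $26,074 = $156,444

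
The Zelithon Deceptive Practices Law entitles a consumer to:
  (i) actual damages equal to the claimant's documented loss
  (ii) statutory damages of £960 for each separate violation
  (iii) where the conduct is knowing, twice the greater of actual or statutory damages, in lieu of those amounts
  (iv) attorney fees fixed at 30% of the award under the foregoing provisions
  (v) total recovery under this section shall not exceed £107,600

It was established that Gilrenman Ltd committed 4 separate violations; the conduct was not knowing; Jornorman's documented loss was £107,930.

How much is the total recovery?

Statutory damages: 4 × £960 = £3,840
Conduct not knowing: the in-lieu enhancement does not apply.
Actual plus statutory damages: £107,930 + £3,840 = £111,770
Attorney fees: 30% of £111,770 = £33,531
Total before cap: £111,770 + £33,531 = £145,301
Cap at £107,600: £145,301 exceeds the cap → £107,600

£107,600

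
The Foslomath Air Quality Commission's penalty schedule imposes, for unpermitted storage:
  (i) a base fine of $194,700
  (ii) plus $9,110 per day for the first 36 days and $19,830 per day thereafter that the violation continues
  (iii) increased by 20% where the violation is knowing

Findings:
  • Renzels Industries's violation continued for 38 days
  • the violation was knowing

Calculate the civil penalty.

$674,784

First 36 days: 36 × $9,110 = $327,960
Remaining days: (38 − 36) × $19,830 = $39,660
Per-day component: $327,960 + $39,660 = $367,620
Base plus per-day: $194,700 + $367,620 = $562,320
Enhancement: 20% of $562,320 = $112,464
Enhanced fine: $562,320 + $112,464 = $674,784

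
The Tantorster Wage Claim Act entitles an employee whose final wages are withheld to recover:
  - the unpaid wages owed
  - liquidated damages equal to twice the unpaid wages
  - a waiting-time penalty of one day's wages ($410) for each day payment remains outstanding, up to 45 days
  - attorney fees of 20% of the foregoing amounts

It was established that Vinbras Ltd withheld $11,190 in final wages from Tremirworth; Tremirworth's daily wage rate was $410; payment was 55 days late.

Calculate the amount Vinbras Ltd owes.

$62,424

Doubled: 2 × $11,190 = $22,380
Penalty days: min(55, 45) = 45
Waiting-time penalty: 45 × $410 = $18,450
Subtotal: $11,190 + $22,380 + $18,450 = $52,020
Attorney fees: 20% of $52,020 = $10,404
Total award: $52,020 + $10,404 = $62,424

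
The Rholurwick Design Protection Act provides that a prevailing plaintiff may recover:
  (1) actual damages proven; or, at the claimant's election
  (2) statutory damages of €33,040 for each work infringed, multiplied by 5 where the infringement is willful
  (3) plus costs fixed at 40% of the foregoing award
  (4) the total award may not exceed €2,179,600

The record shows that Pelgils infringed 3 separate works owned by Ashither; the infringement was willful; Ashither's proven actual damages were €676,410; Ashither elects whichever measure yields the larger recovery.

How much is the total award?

€946,974

Statutory damages: 3 × €33,040 = €99,120
Multiplied by 5: 5 × €99,120 = €495,600
Greater of actual damages (€676,410) or enhanced statutory damages (€495,600): €676,410
Costs: 40% of €676,410 = €270,564
Award plus costs: €676,410 + €270,564 = €946,974
Cap at €2,179,600: €946,974 is within the cap, no reduction.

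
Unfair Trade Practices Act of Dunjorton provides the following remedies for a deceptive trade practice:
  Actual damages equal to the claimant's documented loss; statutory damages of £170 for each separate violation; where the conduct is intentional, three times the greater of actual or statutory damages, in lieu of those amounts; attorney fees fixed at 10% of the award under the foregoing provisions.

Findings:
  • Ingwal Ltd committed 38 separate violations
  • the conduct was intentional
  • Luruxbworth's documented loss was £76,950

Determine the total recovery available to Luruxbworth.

Statutory damages: 38 × £170 = £6,460
Greater of actual damages (£76,950) or statutory damages (£6,460): £76,950
Trebled: 3 × £76,950 = £230,850
Attorney fees: 10% of £230,850 = £23,085
Total recovery: £230,850 + £23,085 = £253,935

£253,935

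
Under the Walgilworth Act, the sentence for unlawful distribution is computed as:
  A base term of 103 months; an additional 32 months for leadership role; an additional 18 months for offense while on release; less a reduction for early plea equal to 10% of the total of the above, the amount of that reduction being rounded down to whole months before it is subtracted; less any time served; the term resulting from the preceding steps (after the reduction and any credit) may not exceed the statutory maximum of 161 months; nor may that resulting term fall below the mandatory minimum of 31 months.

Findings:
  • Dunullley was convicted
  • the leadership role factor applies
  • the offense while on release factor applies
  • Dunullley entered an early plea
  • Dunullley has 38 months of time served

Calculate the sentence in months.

Leadership role enhancement: +32 months
Offense while on release enhancement: +18 months
Adjusted term: 103 months + 32 months + 18 months = 153 months
Early plea reduction: 10% of 153 months = 15 months (rounded down)
After reduction: 153 − 15 = 138 months
Less time served: 138 months − 38 months = 100 months
Cap at 161 months: 100 months is within the cap, no reduction.
Minimum 31 months: 100 months meets the minimum, no increase.

Sentence: 100 months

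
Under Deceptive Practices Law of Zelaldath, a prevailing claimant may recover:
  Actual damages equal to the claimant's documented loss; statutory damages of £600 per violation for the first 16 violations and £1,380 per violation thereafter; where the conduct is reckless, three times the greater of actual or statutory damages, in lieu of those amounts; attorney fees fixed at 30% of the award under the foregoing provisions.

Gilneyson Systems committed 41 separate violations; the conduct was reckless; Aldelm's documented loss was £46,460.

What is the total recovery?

£181,194

First 16 violations: 16 × £600 = £9,600
Remaining violations: (41 − 16) × £1,380 = £34,500
Statutory damages: £9,600 + £34,500 = £44,100
Greater of actual damages (£46,460) or statutory damages (£44,100): £46,460
Trebled: 3 × £46,460 = £139,380
Attorney fees: 30% of £139,380 = £41,814
Total recovery: £139,380 + £41,814 = £181,194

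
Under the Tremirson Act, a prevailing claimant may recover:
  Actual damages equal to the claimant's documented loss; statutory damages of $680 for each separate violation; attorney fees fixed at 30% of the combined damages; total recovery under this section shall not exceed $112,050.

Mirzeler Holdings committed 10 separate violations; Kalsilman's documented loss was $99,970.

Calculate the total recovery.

Statutory damages: 10 × $680 = $6,800
Combined damages: $99,970 + $6,800 = $106,770
Attorney fees: 30% of $106,770 = $32,031
Total before cap: $106,770 + $32,031 = $138,801
Cap at $112,050: $138,801 exceeds the cap → $112,050

$112,050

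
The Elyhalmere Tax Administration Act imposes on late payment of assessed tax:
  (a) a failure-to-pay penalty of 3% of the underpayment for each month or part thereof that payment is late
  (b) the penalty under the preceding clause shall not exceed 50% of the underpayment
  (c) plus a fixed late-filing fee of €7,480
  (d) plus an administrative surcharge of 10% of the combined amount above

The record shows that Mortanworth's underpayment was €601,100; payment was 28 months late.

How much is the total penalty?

Accrued rate: 3% × 28 = 84%, capped at 50% → 50%
Failure-to-pay penalty: 50% of €601,100 = €300,550
Penalty before surcharge: €300,550 + €7,480 = €308,030
Administrative surcharge: 10% of €308,030 = €30,803
Total penalty: €308,030 + €30,803 = €338,833

€338,833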